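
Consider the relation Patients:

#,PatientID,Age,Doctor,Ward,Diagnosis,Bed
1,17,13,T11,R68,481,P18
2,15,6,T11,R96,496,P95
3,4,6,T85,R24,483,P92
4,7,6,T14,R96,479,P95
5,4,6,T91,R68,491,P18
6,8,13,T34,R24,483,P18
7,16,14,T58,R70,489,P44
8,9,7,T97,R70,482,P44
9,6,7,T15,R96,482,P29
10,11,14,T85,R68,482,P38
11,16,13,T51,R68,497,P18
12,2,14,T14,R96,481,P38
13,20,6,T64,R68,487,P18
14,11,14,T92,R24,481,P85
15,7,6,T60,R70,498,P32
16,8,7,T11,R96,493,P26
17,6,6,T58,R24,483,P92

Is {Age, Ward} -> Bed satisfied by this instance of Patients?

No

(Age=13, Ward=R68): rows 1, 11 → Bed = P18, P18 ✓
(Age=6, Ward=R96): rows 2, 4 → Bed = P95, P95 ✓
(Age=6, Ward=R24): rows 3, 17 → Bed = P92, P92 ✓
(Age=6, Ward=R68): rows 5, 13 → Bed = P18, P18 ✓
(Age=13, Ward=R24): row 6 → Bed = P18 ✓
(Age=14, Ward=R70): row 7 → Bed = P44 ✓
(Age=7, Ward=R70): row 8 → Bed = P44 ✓
(Age=7, Ward=R96): rows 9, 16 → Bed takes values {P29, P26} — violation
(Age=14, Ward=R68): row 10 → Bed = P38 ✓
(Age=14, Ward=R96): row 12 → Bed = P38 ✓
(Age=14, Ward=R24): row 14 → Bed = P85 ✓
(Age=6, Ward=R70): row 15 → Bed = P32 ✓
Two rows agree on {Age, Ward} but differ on Bed, so {Age, Ward} -> Bed does not hold.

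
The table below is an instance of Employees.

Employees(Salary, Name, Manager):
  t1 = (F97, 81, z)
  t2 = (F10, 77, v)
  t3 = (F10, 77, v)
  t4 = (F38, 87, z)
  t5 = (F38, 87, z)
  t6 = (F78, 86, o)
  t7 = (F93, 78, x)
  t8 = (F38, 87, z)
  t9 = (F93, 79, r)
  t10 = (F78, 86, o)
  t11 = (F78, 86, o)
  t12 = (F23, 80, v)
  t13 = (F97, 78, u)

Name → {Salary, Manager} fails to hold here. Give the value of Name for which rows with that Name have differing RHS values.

Name=81: row 1 → {Salary,Manager} = (F97, z) ✓
Name=77: rows 2, 3 → {Salary,Manager} = (F10, v), (F10, v) ✓
Name=87: rows 4, 5, 8 → {Salary,Manager} = (F38, z), (F38, z), (F38, z) ✓
Name=86: rows 6, 10, 11 → {Salary,Manager} = (F78, o), (F78, o), (F78, o) ✓
Name=78: rows 7, 13 → {Salary,Manager} takes values {(F93, x), (F97, u)} — violation
Name=79: row 9 → {Salary,Manager} = (F93, r) ✓
Name=80: row 12 → {Salary,Manager} = (F23, v) ✓
The only Name value with inconsistent RHS is Name=78.

78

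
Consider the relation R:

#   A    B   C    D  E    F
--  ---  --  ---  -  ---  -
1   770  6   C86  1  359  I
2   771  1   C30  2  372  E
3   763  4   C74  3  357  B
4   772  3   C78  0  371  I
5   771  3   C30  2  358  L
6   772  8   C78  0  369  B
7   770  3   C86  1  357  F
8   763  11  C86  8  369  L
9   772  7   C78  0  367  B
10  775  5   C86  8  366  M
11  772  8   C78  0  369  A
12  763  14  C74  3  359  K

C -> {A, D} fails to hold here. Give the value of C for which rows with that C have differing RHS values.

C86

C=C86: rows 1, 7, 8, 10 → {A,D} takes values {(770, 1), (763, 8), (775, 8)} — violation
C=C30: rows 2, 5 → {A,D} = (771, 2), (771, 2) ✓
C=C74: rows 3, 12 → {A,D} = (763, 3), (763, 3) ✓
C=C78: rows 4, 6, 9, 11 → {A,D} = (772, 0), (772, 0), (772, 0), (772, 0) ✓
The only C value with inconsistent RHS is C=C86.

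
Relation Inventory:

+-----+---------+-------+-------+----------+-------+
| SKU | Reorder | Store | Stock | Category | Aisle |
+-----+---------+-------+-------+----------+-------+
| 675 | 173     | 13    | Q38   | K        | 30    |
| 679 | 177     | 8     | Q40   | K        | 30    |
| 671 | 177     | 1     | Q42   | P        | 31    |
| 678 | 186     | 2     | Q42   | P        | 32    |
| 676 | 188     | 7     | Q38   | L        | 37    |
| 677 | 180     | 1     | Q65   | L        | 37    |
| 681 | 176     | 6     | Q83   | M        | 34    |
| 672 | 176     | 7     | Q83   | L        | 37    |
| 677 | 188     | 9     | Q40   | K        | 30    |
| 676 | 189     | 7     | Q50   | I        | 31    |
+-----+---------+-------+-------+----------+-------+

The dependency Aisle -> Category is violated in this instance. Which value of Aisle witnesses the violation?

31

Aisle=30: 3 rows → Category = K, K, K ✓
Aisle=31: 2 rows → Category takes values {P, I} — violation
Aisle=32: 1 row → Category = P ✓
Aisle=37: 3 rows → Category = L, L, L ✓
Aisle=34: 1 row → Category = M ✓
The only Aisle value with inconsistent Category is Aisle=31.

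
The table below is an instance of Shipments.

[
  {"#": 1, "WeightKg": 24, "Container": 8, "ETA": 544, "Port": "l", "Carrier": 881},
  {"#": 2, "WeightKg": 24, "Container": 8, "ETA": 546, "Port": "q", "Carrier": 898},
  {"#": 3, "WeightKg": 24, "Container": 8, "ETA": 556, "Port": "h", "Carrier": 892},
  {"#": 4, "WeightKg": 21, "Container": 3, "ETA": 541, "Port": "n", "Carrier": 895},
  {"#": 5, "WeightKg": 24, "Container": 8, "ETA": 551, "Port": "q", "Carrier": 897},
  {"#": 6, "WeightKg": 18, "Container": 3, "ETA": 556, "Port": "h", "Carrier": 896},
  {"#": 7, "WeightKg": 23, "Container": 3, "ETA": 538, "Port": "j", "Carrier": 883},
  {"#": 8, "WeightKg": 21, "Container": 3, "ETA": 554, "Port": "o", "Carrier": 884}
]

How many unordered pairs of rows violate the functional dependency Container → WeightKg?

5

Container=8: all 4 rows agree on WeightKg — 0 pairs.
Container=3: violating pairs (4,6), (4,7), (6,7), (6,8), (7,8) — 5 pairs.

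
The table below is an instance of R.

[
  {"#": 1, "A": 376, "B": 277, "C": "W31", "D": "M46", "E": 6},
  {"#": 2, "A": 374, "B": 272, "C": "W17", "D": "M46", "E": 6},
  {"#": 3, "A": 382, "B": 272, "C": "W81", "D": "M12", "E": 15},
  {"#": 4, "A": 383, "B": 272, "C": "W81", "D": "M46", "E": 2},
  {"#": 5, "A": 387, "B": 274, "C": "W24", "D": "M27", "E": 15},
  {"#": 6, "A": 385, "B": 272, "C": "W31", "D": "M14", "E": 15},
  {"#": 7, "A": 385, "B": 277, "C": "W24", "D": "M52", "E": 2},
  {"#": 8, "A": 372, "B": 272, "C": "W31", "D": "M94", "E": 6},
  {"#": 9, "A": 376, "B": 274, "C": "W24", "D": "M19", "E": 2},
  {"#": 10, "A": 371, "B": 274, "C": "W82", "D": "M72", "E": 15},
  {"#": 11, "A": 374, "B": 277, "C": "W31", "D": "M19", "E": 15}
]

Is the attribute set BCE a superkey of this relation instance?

Yes

All 11 rows have distinct BCE values, so BCE → (all attributes) holds and BCE is a superkey.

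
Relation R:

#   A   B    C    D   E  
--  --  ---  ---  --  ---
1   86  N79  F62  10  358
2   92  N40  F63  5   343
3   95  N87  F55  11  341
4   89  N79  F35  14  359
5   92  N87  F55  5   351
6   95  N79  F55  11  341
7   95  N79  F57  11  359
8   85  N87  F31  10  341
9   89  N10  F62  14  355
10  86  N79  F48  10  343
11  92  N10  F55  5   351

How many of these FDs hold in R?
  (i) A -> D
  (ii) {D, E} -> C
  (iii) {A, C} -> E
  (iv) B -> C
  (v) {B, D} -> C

(i) A -> D: every LHS value maps to a single RHS value — holds.
(ii) {D, E} -> C: every LHS value maps to a single RHS value — holds.
(iii) {A, C} -> E: every LHS value maps to a single RHS value — holds.
(iv) B -> C: B=N79: rows 1, 4, 6, 7, 10 → C takes values {F62, F35, F55, F57, F48} — violation; B=N87: rows 3, 5, 8 → C takes values {F55, F31} — violation; B=N10: rows 9, 11 → C takes values {F62, F55} — violation — fails.
(v) {B, D} -> C: (B=N79, D=10): rows 1, 10 → C takes values {F62, F48} — violation; (B=N79, D=11): rows 6, 7 → C takes values {F55, F57} — violation — fails.
3 of the 5 dependencies hold.

3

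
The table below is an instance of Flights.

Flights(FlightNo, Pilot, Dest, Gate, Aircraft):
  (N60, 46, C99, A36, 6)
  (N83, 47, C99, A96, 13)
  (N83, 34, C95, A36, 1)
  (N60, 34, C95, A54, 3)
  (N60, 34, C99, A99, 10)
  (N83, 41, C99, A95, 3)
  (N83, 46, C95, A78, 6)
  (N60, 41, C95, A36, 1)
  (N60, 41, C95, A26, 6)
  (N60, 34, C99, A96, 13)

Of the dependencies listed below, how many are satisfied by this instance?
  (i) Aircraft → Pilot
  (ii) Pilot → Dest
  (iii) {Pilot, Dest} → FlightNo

0

(i) Aircraft → Pilot: Aircraft=6: 3 rows → Pilot takes values {46, 41} — violation; Aircraft=13: 2 rows → Pilot takes values {47, 34} — violation; Aircraft=1: 2 rows → Pilot takes values {34, 41} — violation; Aircraft=3: 2 rows → Pilot takes values {34, 41} — violation — fails.
(ii) Pilot → Dest: Pilot=46: 2 rows → Dest takes values {C99, C95} — violation; Pilot=34: 4 rows → Dest takes values {C95, C99} — violation; Pilot=41: 3 rows → Dest takes values {C99, C95} — violation — fails.
(iii) {Pilot, Dest} → FlightNo: (Pilot=34, Dest=C95): 2 rows → FlightNo takes values {N83, N60} — violation — fails.
None of the 3 dependencies hold.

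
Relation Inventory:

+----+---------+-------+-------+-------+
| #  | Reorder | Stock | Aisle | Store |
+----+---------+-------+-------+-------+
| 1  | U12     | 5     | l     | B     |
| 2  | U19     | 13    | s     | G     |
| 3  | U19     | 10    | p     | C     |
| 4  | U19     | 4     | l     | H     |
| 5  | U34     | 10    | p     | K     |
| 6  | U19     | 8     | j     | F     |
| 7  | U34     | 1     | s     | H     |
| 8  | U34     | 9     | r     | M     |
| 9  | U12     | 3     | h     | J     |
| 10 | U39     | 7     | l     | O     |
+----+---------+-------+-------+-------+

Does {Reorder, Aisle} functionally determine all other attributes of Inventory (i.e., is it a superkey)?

Yes

All 10 rows have distinct {Reorder, Aisle} values, so {Reorder, Aisle} → (all attributes) holds and {Reorder, Aisle} is a superkey.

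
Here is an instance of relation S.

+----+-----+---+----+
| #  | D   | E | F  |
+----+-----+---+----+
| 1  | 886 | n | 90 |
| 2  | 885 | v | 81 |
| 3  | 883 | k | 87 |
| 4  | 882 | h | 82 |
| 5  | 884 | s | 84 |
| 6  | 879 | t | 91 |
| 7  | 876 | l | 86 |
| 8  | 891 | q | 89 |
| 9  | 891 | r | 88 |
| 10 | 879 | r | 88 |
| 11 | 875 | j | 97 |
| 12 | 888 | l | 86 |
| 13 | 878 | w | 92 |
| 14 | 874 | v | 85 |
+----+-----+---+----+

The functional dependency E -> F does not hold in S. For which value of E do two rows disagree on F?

E=n: row 1 → F = 90 ✓
E=v: rows 2, 14 → F takes values {81, 85} — violation
E=k: row 3 → F = 87 ✓
E=h: row 4 → F = 82 ✓
E=s: row 5 → F = 84 ✓
E=t: row 6 → F = 91 ✓
E=l: rows 7, 12 → F = 86, 86 ✓
E=q: row 8 → F = 89 ✓
E=r: rows 9, 10 → F = 88, 88 ✓
E=j: row 11 → F = 97 ✓
E=w: row 13 → F = 92 ✓
The only E value with inconsistent F is E=v.

v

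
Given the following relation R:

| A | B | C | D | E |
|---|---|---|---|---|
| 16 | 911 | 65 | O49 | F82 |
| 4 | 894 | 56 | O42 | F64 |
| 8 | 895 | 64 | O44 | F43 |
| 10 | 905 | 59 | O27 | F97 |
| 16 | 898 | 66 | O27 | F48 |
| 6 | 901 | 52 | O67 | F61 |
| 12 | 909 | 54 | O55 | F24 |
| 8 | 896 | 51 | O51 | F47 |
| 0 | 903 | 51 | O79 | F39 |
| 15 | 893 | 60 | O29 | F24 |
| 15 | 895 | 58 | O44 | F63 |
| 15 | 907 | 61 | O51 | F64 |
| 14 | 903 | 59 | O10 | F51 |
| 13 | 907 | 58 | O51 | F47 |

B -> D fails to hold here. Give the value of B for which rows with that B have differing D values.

B=911: 1 row → D = O49 ✓
B=894: 1 row → D = O42 ✓
B=895: 2 rows → D = O44, O44 ✓
B=905: 1 row → D = O27 ✓
B=898: 1 row → D = O27 ✓
B=901: 1 row → D = O67 ✓
B=909: 1 row → D = O55 ✓
B=896: 1 row → D = O51 ✓
B=903: 2 rows → D takes values {O79, O10} — violation
B=893: 1 row → D = O29 ✓
B=907: 2 rows → D = O51, O51 ✓
The only B value with inconsistent D is B=903.

903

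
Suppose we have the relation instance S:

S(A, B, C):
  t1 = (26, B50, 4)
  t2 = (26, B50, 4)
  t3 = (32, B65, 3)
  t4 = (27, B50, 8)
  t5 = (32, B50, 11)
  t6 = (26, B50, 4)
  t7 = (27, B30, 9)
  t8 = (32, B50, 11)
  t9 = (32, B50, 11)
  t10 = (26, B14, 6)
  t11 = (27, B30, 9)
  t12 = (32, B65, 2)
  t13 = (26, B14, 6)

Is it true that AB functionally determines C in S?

No

(A=26, B=B50): rows 1, 2, 6 → C = 4, 4, 4 ✓
(A=32, B=B65): rows 3, 12 → C takes values {3, 2} — violation
(A=27, B=B50): row 4 → C = 8 ✓
(A=32, B=B50): rows 5, 8, 9 → C = 11, 11, 11 ✓
(A=27, B=B30): rows 7, 11 → C = 9, 9 ✓
(A=26, B=B14): rows 10, 13 → C = 6, 6 ✓
Two rows agree on AB but differ on C, so AB → C does not hold.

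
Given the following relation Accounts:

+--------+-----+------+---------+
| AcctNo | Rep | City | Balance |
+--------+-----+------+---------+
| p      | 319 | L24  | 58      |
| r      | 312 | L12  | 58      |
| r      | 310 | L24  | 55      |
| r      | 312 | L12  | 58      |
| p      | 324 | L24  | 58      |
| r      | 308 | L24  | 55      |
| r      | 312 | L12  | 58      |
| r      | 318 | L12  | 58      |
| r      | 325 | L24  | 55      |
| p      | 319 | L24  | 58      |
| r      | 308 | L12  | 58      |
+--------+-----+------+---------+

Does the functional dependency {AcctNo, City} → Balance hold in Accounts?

Yes

(AcctNo=p, City=L24): 3 rows → Balance = 58, 58, 58 ✓
(AcctNo=r, City=L12): 5 rows → Balance = 58, 58, 58, 58, 58 ✓
(AcctNo=r, City=L24): 3 rows → Balance = 55, 55, 55 ✓
Every {AcctNo, City} value is associated with a single Balance value, so {AcctNo, City} → Balance holds.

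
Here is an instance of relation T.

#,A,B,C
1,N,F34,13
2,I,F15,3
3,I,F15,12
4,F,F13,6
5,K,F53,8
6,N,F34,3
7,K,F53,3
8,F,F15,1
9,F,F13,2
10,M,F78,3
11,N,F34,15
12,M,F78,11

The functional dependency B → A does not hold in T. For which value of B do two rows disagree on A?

B=F34: rows 1, 6, 11 → A = N, N, N ✓
B=F15: rows 2, 3, 8 → A takes values {I, F} — violation
B=F13: rows 4, 9 → A = F, F ✓
B=F53: rows 5, 7 → A = K, K ✓
B=F78: rows 10, 12 → A = M, M ✓
The only B value with inconsistent A is B=F15.

F15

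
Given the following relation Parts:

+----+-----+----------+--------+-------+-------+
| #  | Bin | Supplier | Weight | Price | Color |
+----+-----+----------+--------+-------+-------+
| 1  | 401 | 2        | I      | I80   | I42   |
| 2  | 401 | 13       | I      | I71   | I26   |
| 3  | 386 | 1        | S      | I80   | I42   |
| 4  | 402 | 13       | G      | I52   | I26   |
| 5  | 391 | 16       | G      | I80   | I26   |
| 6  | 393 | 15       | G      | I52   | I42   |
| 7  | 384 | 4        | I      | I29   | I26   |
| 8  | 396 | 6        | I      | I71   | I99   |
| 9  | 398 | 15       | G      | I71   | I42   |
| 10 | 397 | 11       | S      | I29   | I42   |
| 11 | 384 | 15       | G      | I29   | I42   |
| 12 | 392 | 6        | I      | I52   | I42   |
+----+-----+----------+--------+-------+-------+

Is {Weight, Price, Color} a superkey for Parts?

All 12 rows have distinct {Weight, Price, Color} values, so {Weight, Price, Color} → (all attributes) holds and {Weight, Price, Color} is a superkey.

Yes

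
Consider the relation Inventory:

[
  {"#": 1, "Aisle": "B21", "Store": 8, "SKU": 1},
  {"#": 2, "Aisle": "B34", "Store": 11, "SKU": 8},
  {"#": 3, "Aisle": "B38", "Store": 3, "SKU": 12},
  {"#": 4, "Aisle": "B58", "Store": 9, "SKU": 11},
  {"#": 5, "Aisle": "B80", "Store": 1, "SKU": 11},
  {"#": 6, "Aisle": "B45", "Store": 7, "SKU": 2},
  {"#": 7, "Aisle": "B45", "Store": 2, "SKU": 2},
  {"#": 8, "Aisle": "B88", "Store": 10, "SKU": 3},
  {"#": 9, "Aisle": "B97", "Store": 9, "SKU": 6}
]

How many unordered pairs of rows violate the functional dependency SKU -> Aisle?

1

SKU=11: violating pairs (4,5) — 1 pair.
SKU=2: all 2 rows agree on Aisle — 0 pairs.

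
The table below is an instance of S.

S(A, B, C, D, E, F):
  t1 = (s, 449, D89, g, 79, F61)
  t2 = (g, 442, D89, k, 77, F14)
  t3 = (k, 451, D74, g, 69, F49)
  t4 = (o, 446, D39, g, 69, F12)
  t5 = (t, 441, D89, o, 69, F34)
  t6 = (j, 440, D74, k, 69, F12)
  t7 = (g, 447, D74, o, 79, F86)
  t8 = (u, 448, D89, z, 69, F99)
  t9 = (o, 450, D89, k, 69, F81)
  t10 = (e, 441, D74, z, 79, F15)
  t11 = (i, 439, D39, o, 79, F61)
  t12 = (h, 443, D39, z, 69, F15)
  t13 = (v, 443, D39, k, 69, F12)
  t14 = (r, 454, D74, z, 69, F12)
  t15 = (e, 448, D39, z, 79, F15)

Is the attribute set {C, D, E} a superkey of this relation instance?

All 15 rows have distinct {C, D, E} values, so {C, D, E} → (all attributes) holds and {C, D, E} is a superkey.

Yes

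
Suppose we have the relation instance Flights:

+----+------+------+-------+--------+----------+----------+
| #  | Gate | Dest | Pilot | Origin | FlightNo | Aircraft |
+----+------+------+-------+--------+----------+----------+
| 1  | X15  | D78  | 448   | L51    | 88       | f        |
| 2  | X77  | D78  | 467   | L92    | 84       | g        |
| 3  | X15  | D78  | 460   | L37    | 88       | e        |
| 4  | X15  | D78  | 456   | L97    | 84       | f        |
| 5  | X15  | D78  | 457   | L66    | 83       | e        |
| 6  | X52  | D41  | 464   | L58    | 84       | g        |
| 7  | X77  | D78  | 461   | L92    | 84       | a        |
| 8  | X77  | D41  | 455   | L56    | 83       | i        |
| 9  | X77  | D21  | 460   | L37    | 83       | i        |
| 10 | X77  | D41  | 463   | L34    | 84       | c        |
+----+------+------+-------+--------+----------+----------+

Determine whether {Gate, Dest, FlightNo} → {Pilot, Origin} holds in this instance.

(Gate=X15, Dest=D78, FlightNo=88): rows 1, 3 → {Pilot,Origin} takes values {(448, L51), (460, L37)} — violation
(Gate=X77, Dest=D78, FlightNo=84): rows 2, 7 → {Pilot,Origin} takes values {(467, L92), (461, L92)} — violation
(Gate=X15, Dest=D78, FlightNo=84): row 4 → {Pilot,Origin} = (456, L97) ✓
(Gate=X15, Dest=D78, FlightNo=83): row 5 → {Pilot,Origin} = (457, L66) ✓
(Gate=X52, Dest=D41, FlightNo=84): row 6 → {Pilot,Origin} = (464, L58) ✓
(Gate=X77, Dest=D41, FlightNo=83): row 8 → {Pilot,Origin} = (455, L56) ✓
(Gate=X77, Dest=D21, FlightNo=83): row 9 → {Pilot,Origin} = (460, L37) ✓
(Gate=X77, Dest=D41, FlightNo=84): row 10 → {Pilot,Origin} = (463, L34) ✓
Two rows agree on {Gate, Dest, FlightNo} but differ on {Pilot, Origin}, so {Gate, Dest, FlightNo} → {Pilot, Origin} does not hold.

No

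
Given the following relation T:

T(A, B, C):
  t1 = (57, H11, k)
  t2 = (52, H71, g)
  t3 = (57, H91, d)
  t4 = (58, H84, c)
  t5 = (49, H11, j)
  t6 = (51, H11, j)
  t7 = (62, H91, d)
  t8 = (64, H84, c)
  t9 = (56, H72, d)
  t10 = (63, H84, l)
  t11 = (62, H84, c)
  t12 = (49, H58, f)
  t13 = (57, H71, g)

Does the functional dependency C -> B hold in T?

C=k: row 1 → B = H11 ✓
C=g: rows 2, 13 → B = H71, H71 ✓
C=d: rows 3, 7, 9 → B takes values {H91, H72} — violation
C=c: rows 4, 8, 11 → B = H84, H84, H84 ✓
C=j: rows 5, 6 → B = H11, H11 ✓
C=l: row 10 → B = H84 ✓
C=f: row 12 → B = H58 ✓
Two rows agree on C but differ on B, so C -> B does not hold.

No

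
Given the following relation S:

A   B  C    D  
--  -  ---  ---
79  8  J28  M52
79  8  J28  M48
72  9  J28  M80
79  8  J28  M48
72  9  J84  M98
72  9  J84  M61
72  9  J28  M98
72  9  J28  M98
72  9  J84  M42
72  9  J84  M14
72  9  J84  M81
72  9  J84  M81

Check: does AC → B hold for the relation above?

Yes

(A=79, C=J28): 3 rows → B = 8, 8, 8 ✓
(A=72, C=J28): 3 rows → B = 9, 9, 9 ✓
(A=72, C=J84): 6 rows → B = 9, 9, 9, 9, 9, 9 ✓
Every AC value is associated with a single B value, so AC → B holds.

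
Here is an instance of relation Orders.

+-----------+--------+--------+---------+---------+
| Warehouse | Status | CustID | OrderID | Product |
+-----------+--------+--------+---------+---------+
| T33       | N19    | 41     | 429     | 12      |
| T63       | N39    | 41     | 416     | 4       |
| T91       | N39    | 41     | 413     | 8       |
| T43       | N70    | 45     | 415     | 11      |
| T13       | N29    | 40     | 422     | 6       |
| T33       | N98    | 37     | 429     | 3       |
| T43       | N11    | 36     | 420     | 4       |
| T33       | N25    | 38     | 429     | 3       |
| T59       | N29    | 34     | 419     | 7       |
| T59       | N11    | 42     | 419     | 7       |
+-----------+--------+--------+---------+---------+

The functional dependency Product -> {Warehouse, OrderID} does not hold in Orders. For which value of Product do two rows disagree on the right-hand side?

4

Product=12: 1 row → {Warehouse,OrderID} = (T33, 429) ✓
Product=4: 2 rows → {Warehouse,OrderID} takes values {(T63, 416), (T43, 420)} — violation
Product=8: 1 row → {Warehouse,OrderID} = (T91, 413) ✓
Product=11: 1 row → {Warehouse,OrderID} = (T43, 415) ✓
Product=6: 1 row → {Warehouse,OrderID} = (T13, 422) ✓
Product=3: 2 rows → {Warehouse,OrderID} = (T33, 429), (T33, 429) ✓
Product=7: 2 rows → {Warehouse,OrderID} = (T59, 419), (T59, 419) ✓
The only Product value with inconsistent RHS is Product=4.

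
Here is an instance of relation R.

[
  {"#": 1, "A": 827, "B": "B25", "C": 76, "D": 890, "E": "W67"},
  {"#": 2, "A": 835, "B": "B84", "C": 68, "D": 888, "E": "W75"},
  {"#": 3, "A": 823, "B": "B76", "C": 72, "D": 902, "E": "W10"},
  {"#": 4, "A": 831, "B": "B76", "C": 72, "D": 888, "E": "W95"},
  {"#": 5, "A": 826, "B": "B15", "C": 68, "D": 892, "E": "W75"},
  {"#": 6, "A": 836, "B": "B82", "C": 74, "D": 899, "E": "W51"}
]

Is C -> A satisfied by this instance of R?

No

C=76: row 1 → A = 827 ✓
C=68: rows 2, 5 → A takes values {835, 826} — violation
C=72: rows 3, 4 → A takes values {823, 831} — violation
C=74: row 6 → A = 836 ✓
Two rows agree on C but differ on A, so C -> A does not hold.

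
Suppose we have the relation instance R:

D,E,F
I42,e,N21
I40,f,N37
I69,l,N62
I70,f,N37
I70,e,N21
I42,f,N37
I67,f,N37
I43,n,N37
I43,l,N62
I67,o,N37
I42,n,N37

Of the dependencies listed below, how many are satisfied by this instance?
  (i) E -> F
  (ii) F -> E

1

(i) E -> F: every LHS value maps to a single RHS value — holds.
(ii) F -> E: F=N37: 7 rows → E takes values {f, n, o} — violation — fails.
1 of the 2 dependencies holds.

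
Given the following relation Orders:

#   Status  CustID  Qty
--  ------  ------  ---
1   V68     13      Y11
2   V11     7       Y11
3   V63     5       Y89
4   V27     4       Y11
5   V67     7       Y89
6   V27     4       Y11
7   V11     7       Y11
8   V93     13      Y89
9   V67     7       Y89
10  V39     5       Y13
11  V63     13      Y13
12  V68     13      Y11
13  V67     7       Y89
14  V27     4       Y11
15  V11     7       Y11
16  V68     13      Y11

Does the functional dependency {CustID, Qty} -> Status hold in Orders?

(CustID=13, Qty=Y11): rows 1, 12, 16 → Status = V68, V68, V68 ✓
(CustID=7, Qty=Y11): rows 2, 7, 15 → Status = V11, V11, V11 ✓
(CustID=5, Qty=Y89): row 3 → Status = V63 ✓
(CustID=4, Qty=Y11): rows 4, 6, 14 → Status = V27, V27, V27 ✓
(CustID=7, Qty=Y89): rows 5, 9, 13 → Status = V67, V67, V67 ✓
(CustID=13, Qty=Y89): row 8 → Status = V93 ✓
(CustID=5, Qty=Y13): row 10 → Status = V39 ✓
(CustID=13, Qty=Y13): row 11 → Status = V63 ✓
Every {CustID, Qty} value is associated with a single Status value, so {CustID, Qty} -> Status holds.

Yes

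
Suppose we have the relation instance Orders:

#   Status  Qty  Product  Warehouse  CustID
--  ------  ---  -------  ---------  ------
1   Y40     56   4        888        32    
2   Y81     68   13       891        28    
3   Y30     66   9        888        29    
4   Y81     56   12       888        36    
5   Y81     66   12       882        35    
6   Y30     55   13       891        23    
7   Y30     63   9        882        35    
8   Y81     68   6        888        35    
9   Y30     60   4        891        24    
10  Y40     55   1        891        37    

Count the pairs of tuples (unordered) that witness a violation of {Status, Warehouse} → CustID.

(Status=Y81, Warehouse=888): violating pairs (4,8) — 1 pair.
(Status=Y30, Warehouse=891): violating pairs (6,9) — 1 pair.

2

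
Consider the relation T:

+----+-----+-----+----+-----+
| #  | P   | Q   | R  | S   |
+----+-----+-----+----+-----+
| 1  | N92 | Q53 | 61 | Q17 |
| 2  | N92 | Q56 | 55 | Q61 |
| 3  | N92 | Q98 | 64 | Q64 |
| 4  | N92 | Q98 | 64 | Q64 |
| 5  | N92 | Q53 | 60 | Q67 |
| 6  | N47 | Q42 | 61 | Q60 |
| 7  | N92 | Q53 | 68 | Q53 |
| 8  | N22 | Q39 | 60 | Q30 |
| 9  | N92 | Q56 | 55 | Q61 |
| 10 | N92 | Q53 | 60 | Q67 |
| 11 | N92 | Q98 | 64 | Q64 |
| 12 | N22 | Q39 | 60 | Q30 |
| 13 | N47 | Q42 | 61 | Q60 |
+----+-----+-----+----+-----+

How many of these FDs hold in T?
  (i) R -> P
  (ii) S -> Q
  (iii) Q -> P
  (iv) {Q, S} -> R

3

(i) R -> P: R=61: rows 1, 6, 13 → P takes values {N92, N47} — violation; R=60: rows 5, 8, 10, 12 → P takes values {N92, N22} — violation — fails.
(ii) S -> Q: every LHS value maps to a single RHS value — holds.
(iii) Q -> P: every LHS value maps to a single RHS value — holds.
(iv) {Q, S} -> R: every LHS value maps to a single RHS value — holds.
3 of the 4 dependencies hold.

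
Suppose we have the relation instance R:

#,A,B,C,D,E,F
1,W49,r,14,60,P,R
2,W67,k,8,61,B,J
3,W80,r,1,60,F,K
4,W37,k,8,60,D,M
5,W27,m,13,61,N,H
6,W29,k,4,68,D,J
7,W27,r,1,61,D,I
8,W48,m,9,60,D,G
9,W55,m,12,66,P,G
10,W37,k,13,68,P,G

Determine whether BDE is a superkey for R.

Yes

All 10 rows have distinct BDE values, so BDE → (all attributes) holds and BDE is a superkey.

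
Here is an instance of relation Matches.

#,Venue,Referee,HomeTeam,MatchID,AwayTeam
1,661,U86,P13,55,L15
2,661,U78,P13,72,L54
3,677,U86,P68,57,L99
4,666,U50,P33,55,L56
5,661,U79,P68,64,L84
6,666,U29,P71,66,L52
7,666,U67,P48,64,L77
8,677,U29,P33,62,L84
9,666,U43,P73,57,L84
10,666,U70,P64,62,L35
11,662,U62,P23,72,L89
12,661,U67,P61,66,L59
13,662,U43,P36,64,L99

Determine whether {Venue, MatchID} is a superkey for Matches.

All 13 rows have distinct {Venue, MatchID} values, so {Venue, MatchID} → (all attributes) holds and {Venue, MatchID} is a superkey.

Yes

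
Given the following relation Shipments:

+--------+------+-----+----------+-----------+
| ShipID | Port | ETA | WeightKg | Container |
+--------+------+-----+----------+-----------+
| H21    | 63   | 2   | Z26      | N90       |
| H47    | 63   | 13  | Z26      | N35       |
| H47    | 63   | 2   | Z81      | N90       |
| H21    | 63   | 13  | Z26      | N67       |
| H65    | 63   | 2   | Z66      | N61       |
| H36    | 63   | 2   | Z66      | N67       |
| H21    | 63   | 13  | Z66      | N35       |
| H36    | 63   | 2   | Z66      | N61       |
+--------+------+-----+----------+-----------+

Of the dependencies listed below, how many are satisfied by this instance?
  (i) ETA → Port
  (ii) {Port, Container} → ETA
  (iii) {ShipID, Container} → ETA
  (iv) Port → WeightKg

2

(i) ETA → Port: every LHS value maps to a single RHS value — holds.
(ii) {Port, Container} → ETA: (Port=63, Container=N67): 2 rows → ETA takes values {13, 2} — violation — fails.
(iii) {ShipID, Container} → ETA: every LHS value maps to a single RHS value — holds.
(iv) Port → WeightKg: Port=63: 8 rows → WeightKg takes values {Z26, Z81, Z66} — violation — fails.
2 of the 4 dependencies hold.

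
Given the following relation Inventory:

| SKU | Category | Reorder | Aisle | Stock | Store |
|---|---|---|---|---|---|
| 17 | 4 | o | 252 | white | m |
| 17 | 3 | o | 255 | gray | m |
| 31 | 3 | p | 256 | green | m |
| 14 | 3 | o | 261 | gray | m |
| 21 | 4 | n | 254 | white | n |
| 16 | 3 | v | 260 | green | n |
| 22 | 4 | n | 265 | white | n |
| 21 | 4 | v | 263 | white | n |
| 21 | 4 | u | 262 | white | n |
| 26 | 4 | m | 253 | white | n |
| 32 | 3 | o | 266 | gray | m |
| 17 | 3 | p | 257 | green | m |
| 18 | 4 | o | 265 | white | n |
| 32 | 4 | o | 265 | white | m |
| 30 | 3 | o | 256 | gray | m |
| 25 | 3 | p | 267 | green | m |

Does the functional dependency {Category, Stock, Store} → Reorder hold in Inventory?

No

(Category=4, Stock=white, Store=m): 2 rows → Reorder = o, o ✓
(Category=3, Stock=gray, Store=m): 4 rows → Reorder = o, o, o, o ✓
(Category=3, Stock=green, Store=m): 3 rows → Reorder = p, p, p ✓
(Category=4, Stock=white, Store=n): 6 rows → Reorder takes values {n, v, u, m, o} — violation
(Category=3, Stock=green, Store=n): 1 row → Reorder = v ✓
Two rows agree on {Category, Stock, Store} but differ on Reorder, so {Category, Stock, Store} → Reorder does not hold.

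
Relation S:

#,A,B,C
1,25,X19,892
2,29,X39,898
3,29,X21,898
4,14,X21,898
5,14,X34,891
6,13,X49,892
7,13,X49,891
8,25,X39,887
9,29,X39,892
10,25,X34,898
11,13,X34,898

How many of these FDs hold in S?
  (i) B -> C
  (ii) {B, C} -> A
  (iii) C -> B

0

(i) B -> C: B=X39: rows 2, 8, 9 → C takes values {898, 887, 892} — violation; B=X34: rows 5, 10, 11 → C takes values {891, 898} — violation; B=X49: rows 6, 7 → C takes values {892, 891} — violation — fails.
(ii) {B, C} -> A: (B=X21, C=898): rows 3, 4 → A takes values {29, 14} — violation; (B=X34, C=898): rows 10, 11 → A takes values {25, 13} — violation — fails.
(iii) C -> B: C=892: rows 1, 6, 9 → B takes values {X19, X49, X39} — violation; C=898: rows 2, 3, 4, 10, 11 → B takes values {X39, X21, X34} — violation; C=891: rows 5, 7 → B takes values {X34, X49} — violation — fails.
None of the 3 dependencies hold.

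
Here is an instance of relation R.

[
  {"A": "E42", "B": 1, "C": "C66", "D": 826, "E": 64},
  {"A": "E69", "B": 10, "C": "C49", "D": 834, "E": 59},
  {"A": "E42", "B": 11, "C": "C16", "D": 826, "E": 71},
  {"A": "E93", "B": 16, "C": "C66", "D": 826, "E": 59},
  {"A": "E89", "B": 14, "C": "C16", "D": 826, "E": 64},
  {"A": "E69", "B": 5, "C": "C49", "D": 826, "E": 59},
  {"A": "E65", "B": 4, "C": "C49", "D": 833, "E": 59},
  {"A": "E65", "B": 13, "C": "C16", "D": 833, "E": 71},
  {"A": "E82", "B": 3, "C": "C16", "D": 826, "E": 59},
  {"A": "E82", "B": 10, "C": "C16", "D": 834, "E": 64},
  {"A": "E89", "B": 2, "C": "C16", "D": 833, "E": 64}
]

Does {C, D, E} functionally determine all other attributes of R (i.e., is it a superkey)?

All 11 rows have distinct {C, D, E} values, so {C, D, E} → (all attributes) holds and {C, D, E} is a superkey.

Yes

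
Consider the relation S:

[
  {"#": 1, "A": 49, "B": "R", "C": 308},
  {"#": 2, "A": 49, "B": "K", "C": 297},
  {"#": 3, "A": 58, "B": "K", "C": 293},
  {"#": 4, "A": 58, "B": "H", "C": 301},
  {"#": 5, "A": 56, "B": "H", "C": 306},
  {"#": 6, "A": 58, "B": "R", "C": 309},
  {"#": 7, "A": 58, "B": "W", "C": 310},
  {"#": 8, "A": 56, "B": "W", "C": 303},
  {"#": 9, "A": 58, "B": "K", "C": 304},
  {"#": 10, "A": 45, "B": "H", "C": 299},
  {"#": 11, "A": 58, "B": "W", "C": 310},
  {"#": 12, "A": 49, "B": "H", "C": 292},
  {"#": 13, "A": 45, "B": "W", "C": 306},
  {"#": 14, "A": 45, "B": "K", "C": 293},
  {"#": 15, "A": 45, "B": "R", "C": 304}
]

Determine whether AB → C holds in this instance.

No

(A=49, B=R): row 1 → C = 308 ✓
(A=49, B=K): row 2 → C = 297 ✓
(A=58, B=K): rows 3, 9 → C takes values {293, 304} — violation
(A=58, B=H): row 4 → C = 301 ✓
(A=56, B=H): row 5 → C = 306 ✓
(A=58, B=R): row 6 → C = 309 ✓
(A=58, B=W): rows 7, 11 → C = 310, 310 ✓
(A=56, B=W): row 8 → C = 303 ✓
(A=45, B=H): row 10 → C = 299 ✓
(A=49, B=H): row 12 → C = 292 ✓
(A=45, B=W): row 13 → C = 306 ✓
(A=45, B=K): row 14 → C = 293 ✓
(A=45, B=R): row 15 → C = 304 ✓
Two rows agree on AB but differ on C, so AB → C does not hold.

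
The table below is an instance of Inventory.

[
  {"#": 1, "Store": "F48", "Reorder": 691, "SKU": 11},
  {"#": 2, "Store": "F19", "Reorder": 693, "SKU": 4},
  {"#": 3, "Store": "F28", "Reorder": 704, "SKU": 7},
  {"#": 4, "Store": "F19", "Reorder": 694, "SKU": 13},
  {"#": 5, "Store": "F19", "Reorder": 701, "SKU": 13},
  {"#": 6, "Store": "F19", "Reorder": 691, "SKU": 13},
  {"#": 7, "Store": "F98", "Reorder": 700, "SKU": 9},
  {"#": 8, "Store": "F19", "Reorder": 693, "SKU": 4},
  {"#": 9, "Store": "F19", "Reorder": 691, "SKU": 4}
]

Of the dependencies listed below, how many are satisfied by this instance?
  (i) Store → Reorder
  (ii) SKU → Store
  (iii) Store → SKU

1

(i) Store → Reorder: Store=F19: rows 2, 4, 5, 6, 8, 9 → Reorder takes values {693, 694, 701, 691} — violation — fails.
(ii) SKU → Store: every LHS value maps to a single RHS value — holds.
(iii) Store → SKU: Store=F19: rows 2, 4, 5, 6, 8, 9 → SKU takes values {4, 13} — violation — fails.
1 of the 3 dependencies holds.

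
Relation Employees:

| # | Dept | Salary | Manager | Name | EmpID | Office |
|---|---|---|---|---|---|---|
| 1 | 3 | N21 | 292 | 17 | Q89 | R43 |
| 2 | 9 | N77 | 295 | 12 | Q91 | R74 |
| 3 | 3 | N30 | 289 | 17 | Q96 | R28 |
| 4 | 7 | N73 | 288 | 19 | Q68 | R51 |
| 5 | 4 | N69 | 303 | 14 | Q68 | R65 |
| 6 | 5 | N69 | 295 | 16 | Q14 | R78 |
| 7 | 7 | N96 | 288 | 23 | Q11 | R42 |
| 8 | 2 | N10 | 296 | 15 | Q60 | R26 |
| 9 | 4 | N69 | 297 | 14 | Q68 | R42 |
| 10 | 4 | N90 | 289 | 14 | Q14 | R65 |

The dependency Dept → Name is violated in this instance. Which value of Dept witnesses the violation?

7

Dept=3: rows 1, 3 → Name = 17, 17 ✓
Dept=9: row 2 → Name = 12 ✓
Dept=7: rows 4, 7 → Name takes values {19, 23} — violation
Dept=4: rows 5, 9, 10 → Name = 14, 14, 14 ✓
Dept=5: row 6 → Name = 16 ✓
Dept=2: row 8 → Name = 15 ✓
The only Dept value with inconsistent Name is Dept=7.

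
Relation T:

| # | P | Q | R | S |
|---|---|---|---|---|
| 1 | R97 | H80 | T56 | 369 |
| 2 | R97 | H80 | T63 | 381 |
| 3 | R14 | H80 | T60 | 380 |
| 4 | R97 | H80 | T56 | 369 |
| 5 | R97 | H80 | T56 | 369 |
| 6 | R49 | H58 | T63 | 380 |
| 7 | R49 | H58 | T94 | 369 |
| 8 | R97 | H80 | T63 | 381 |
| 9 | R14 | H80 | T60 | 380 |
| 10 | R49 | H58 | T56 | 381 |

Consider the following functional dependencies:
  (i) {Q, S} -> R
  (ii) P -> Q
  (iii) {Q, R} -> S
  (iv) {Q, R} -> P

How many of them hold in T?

4

(i) {Q, S} -> R: every LHS value maps to a single RHS value — holds.
(ii) P -> Q: every LHS value maps to a single RHS value — holds.
(iii) {Q, R} -> S: every LHS value maps to a single RHS value — holds.
(iv) {Q, R} -> P: every LHS value maps to a single RHS value — holds.
4 of the 4 dependencies hold.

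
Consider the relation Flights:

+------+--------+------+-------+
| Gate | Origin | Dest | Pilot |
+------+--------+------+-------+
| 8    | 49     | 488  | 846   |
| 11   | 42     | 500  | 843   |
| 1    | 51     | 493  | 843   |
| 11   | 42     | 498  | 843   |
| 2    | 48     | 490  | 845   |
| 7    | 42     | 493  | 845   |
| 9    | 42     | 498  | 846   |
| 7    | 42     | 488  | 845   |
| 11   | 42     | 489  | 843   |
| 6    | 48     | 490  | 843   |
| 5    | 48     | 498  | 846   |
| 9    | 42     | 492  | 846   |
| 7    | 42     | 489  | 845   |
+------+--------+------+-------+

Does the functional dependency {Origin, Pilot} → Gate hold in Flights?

Yes

(Origin=49, Pilot=846): 1 row → Gate = 8 ✓
(Origin=42, Pilot=843): 3 rows → Gate = 11, 11, 11 ✓
(Origin=51, Pilot=843): 1 row → Gate = 1 ✓
(Origin=48, Pilot=845): 1 row → Gate = 2 ✓
(Origin=42, Pilot=845): 3 rows → Gate = 7, 7, 7 ✓
(Origin=42, Pilot=846): 2 rows → Gate = 9, 9 ✓
(Origin=48, Pilot=843): 1 row → Gate = 6 ✓
(Origin=48, Pilot=846): 1 row → Gate = 5 ✓
Every {Origin, Pilot} value is associated with a single Gate value, so {Origin, Pilot} → Gate holds.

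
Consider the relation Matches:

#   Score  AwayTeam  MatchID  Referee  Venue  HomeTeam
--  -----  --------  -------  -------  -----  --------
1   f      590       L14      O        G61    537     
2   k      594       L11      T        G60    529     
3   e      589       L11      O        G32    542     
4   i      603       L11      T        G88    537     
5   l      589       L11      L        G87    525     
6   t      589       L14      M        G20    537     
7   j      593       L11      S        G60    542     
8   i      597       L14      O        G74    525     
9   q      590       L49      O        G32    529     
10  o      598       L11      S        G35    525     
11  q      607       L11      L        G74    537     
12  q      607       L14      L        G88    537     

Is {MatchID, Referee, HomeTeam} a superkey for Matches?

All 12 rows have distinct {MatchID, Referee, HomeTeam} values, so {MatchID, Referee, HomeTeam} → (all attributes) holds and {MatchID, Referee, HomeTeam} is a superkey.

Yes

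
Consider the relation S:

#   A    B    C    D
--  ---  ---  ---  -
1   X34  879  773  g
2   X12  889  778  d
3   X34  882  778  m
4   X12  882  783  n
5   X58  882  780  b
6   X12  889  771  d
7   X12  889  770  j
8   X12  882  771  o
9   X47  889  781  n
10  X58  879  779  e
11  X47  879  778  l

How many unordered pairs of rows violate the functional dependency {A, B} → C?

4

(A=X12, B=889): violating pairs (2,6), (2,7), (6,7) — 3 pairs.
(A=X12, B=882): violating pairs (4,8) — 1 pair.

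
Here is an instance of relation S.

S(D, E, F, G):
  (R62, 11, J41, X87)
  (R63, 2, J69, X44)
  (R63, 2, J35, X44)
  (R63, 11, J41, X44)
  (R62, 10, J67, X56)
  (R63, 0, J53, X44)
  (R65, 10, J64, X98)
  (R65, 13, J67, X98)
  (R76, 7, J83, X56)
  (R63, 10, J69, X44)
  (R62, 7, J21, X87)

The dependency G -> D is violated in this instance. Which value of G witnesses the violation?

G=X87: 2 rows → D = R62, R62 ✓
G=X44: 5 rows → D = R63, R63, R63, R63, R63 ✓
G=X56: 2 rows → D takes values {R62, R76} — violation
G=X98: 2 rows → D = R65, R65 ✓
The only G value with inconsistent D is G=X56.

X56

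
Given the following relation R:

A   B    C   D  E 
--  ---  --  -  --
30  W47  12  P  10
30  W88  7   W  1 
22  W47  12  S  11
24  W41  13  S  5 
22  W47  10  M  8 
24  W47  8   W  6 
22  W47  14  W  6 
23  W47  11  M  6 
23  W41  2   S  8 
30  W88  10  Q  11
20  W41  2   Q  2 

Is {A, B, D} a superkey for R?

All 11 rows have distinct {A, B, D} values, so {A, B, D} → (all attributes) holds and {A, B, D} is a superkey.

Yes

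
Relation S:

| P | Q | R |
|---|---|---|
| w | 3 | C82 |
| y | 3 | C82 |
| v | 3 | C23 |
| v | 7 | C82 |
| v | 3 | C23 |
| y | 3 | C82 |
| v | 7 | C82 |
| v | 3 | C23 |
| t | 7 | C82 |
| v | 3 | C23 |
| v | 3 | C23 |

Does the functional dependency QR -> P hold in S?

(Q=3, R=C82): 3 rows → P takes values {w, y} — violation
(Q=3, R=C23): 5 rows → P = v, v, v, v, v ✓
(Q=7, R=C82): 3 rows → P takes values {v, t} — violation
Two rows agree on QR but differ on P, so QR -> P does not hold.

No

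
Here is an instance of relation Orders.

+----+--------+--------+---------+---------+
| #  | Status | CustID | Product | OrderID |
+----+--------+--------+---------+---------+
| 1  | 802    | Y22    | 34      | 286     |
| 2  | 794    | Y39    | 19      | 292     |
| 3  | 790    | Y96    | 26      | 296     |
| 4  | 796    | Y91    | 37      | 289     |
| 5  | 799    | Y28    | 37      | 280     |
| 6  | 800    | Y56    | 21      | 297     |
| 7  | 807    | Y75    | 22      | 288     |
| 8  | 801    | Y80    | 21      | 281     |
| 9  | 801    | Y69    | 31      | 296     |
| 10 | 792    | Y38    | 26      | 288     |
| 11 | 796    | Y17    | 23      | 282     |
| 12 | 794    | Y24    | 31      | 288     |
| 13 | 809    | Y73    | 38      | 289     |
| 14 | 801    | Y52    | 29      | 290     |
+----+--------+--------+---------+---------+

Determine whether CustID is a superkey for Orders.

All 14 rows have distinct CustID values, so CustID → (all attributes) holds and CustID is a superkey.

Yes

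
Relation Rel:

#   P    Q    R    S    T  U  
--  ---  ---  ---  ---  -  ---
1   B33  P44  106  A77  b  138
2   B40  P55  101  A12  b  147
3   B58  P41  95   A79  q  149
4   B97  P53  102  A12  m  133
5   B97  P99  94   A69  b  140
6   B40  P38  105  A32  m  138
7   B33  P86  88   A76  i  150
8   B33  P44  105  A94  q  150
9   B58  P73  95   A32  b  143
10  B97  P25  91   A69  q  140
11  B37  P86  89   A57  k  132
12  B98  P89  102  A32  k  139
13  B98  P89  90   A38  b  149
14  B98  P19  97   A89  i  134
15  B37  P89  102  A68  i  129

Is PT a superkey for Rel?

Yes

All 15 rows have distinct PT values, so PT → (all attributes) holds and PT is a superkey.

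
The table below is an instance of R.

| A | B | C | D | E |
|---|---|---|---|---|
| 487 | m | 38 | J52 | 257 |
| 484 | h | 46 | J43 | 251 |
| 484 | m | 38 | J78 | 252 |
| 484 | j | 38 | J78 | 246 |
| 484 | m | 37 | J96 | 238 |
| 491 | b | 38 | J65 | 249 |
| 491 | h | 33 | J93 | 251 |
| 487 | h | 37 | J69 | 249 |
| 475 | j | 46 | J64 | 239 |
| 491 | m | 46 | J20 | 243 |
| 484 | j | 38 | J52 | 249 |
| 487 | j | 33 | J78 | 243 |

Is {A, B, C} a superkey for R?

No

Two distinct rows share (A=484, B=j, C=38), so {A, B, C} does not determine every attribute — not a superkey.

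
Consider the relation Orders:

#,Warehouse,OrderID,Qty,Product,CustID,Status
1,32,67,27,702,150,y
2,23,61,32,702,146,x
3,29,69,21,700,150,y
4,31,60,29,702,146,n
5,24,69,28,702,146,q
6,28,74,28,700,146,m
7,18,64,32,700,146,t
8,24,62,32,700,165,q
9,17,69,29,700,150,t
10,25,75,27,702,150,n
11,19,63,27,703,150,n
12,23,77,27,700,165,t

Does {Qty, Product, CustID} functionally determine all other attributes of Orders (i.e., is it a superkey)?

No

Rows 1 and 10 have the same {Qty, Product, CustID} value (Qty=27, Product=702, CustID=150) but are distinct tuples, so {Qty, Product, CustID} does not determine every attribute — not a superkey.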